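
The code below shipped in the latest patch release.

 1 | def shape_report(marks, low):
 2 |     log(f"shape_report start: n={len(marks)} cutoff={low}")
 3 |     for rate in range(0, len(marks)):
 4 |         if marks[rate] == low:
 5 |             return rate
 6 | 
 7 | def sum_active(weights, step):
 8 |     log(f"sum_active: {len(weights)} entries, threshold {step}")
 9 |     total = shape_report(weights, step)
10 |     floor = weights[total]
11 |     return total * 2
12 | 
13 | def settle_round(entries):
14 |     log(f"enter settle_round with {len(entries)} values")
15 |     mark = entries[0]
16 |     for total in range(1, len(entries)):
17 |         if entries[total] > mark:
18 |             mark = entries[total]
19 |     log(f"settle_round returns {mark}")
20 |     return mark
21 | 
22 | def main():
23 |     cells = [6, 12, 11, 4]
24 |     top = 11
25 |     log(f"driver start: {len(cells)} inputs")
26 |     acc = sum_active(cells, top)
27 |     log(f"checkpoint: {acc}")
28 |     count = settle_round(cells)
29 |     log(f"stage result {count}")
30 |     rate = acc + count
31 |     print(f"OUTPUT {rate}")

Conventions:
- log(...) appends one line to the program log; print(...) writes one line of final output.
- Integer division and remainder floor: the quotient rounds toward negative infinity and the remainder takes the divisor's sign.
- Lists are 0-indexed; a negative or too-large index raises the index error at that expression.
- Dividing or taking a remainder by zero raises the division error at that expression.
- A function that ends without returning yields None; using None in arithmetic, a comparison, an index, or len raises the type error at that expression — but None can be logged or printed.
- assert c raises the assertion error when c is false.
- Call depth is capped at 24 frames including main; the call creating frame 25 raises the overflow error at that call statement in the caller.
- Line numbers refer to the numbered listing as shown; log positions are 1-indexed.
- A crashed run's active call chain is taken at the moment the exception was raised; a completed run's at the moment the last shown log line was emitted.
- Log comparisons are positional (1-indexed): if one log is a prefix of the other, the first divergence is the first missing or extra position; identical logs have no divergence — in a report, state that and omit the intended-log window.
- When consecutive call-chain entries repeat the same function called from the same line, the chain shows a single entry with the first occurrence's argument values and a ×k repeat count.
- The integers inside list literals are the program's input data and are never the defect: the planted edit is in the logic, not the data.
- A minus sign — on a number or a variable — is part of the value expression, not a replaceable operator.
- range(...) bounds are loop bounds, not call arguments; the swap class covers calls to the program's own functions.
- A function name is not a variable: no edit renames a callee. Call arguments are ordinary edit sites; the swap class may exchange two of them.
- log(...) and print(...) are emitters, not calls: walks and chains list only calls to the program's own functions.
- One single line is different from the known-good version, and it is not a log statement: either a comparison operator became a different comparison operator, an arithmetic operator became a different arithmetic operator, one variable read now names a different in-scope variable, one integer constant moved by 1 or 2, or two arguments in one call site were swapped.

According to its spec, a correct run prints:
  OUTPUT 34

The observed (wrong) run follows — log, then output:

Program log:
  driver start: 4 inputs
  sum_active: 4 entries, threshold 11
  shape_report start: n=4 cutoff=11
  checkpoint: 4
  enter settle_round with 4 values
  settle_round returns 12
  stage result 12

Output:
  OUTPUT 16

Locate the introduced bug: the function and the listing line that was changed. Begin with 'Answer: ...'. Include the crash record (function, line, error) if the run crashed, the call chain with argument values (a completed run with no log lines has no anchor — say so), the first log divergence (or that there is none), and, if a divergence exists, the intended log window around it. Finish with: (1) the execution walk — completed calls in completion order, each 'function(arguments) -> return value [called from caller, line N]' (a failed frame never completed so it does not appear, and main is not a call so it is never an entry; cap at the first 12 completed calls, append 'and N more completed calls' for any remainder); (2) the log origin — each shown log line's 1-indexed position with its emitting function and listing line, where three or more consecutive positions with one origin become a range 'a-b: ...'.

Answer: the defect is in sum_active at line 11.
Key fact: The earliest visible damage is log position 4 — 'checkpoint: 4' rather than the intended 'checkpoint: 22'.
Call chain: main.
First divergence: position 4; shown 'checkpoint: 4' vs intended 'checkpoint: 22'.
Intended log window:
  2: sum_active: 4 entries, threshold 11
  3: shape_report start: n=4 cutoff=11
  4: checkpoint: 22
  5: enter settle_round with 4 values
Execution walk:
  shape_report([6, 12, 11, 4], 11) -> 2  [called from sum_active, line 9]
  sum_active([6, 12, 11, 4], 11) -> 4  [called from main, line 26]
  settle_round([6, 12, 11, 4]) -> 12  [called from main, line 28]
Log line origins:
  1: emitted by main (line 25)
  2: emitted by sum_active (line 8)
  3: emitted by shape_report (line 2)
  4: emitted by main (line 27)
  5: emitted by settle_round (line 14)
  6: emitted by settle_round (line 19)
  7: emitted by main (line 29)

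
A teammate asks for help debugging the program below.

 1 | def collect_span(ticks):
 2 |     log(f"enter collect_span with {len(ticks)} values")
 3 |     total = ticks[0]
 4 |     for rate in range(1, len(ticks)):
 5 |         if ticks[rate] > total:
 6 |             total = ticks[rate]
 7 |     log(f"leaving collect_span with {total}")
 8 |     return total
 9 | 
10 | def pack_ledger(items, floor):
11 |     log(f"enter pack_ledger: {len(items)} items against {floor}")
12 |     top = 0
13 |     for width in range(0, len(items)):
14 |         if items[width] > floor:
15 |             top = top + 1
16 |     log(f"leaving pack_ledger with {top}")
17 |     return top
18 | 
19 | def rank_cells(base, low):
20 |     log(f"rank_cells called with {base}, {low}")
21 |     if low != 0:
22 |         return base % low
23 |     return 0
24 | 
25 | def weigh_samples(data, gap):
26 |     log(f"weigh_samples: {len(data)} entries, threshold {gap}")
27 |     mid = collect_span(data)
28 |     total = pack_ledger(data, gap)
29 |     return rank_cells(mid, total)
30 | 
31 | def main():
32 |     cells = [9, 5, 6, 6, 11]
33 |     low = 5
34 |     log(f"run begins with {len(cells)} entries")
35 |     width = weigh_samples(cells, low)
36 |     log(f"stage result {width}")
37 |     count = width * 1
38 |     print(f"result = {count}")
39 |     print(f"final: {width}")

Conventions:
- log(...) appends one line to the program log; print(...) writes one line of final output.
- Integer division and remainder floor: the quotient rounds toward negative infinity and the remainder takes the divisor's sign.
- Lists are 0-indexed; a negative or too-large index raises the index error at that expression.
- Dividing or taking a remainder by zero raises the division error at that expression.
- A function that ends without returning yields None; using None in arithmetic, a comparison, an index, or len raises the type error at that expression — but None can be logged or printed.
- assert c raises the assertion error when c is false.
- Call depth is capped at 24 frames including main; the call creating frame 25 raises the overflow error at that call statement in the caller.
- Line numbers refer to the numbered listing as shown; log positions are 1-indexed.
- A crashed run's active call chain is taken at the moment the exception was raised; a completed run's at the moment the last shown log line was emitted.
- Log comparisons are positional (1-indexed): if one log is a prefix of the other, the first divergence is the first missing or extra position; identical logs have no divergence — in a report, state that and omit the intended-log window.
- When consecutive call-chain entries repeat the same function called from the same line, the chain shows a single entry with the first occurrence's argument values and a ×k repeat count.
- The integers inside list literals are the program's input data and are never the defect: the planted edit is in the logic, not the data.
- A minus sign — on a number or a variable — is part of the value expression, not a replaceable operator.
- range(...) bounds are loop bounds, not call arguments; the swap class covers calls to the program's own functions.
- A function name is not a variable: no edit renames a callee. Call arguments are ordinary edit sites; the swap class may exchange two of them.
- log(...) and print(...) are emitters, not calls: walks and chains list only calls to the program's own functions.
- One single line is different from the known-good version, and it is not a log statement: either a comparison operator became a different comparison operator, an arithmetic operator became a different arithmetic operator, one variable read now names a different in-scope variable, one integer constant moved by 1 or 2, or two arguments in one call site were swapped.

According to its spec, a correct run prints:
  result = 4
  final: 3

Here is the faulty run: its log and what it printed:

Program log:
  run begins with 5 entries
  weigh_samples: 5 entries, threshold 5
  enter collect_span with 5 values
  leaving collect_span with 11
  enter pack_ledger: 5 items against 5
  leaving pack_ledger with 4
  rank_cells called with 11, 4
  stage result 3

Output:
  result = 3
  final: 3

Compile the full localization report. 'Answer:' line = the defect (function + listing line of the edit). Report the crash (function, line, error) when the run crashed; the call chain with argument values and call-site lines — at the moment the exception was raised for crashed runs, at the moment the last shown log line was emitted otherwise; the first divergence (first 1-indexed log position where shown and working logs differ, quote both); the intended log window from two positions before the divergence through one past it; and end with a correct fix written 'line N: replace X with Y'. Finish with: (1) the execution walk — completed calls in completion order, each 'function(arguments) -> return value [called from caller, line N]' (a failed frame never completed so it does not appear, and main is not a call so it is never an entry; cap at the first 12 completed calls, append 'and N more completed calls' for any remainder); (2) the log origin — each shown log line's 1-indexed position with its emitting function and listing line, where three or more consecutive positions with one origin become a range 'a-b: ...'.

Answer: the defect is in main at line 37.
Core observation: No log line changed; the fault shows up purely in the output.
Call chain: main.
First divergence: there is none — every log position agrees.
Execution walk:
  collect_span([9, 5, 6, 6, 11]) -> 11  [called from weigh_samples, line 27]
  pack_ledger([9, 5, 6, 6, 11], 5) -> 4  [called from weigh_samples, line 28]
  rank_cells(11, 4) -> 3  [called from weigh_samples, line 29]
  weigh_samples([9, 5, 6, 6, 11], 5) -> 3  [called from main, line 35]
Origin of each log line:
  1: emitted by main (line 34)
  2: emitted by weigh_samples (line 26)
  3: emitted by collect_span (line 2)
  4: emitted by collect_span (line 7)
  5: emitted by pack_ledger (line 11)
  6: emitted by pack_ledger (line 16)
  7: emitted by rank_cells (line 20)
  8: emitted by main (line 36)
A correct fix: line 37: replace `*` with `+`.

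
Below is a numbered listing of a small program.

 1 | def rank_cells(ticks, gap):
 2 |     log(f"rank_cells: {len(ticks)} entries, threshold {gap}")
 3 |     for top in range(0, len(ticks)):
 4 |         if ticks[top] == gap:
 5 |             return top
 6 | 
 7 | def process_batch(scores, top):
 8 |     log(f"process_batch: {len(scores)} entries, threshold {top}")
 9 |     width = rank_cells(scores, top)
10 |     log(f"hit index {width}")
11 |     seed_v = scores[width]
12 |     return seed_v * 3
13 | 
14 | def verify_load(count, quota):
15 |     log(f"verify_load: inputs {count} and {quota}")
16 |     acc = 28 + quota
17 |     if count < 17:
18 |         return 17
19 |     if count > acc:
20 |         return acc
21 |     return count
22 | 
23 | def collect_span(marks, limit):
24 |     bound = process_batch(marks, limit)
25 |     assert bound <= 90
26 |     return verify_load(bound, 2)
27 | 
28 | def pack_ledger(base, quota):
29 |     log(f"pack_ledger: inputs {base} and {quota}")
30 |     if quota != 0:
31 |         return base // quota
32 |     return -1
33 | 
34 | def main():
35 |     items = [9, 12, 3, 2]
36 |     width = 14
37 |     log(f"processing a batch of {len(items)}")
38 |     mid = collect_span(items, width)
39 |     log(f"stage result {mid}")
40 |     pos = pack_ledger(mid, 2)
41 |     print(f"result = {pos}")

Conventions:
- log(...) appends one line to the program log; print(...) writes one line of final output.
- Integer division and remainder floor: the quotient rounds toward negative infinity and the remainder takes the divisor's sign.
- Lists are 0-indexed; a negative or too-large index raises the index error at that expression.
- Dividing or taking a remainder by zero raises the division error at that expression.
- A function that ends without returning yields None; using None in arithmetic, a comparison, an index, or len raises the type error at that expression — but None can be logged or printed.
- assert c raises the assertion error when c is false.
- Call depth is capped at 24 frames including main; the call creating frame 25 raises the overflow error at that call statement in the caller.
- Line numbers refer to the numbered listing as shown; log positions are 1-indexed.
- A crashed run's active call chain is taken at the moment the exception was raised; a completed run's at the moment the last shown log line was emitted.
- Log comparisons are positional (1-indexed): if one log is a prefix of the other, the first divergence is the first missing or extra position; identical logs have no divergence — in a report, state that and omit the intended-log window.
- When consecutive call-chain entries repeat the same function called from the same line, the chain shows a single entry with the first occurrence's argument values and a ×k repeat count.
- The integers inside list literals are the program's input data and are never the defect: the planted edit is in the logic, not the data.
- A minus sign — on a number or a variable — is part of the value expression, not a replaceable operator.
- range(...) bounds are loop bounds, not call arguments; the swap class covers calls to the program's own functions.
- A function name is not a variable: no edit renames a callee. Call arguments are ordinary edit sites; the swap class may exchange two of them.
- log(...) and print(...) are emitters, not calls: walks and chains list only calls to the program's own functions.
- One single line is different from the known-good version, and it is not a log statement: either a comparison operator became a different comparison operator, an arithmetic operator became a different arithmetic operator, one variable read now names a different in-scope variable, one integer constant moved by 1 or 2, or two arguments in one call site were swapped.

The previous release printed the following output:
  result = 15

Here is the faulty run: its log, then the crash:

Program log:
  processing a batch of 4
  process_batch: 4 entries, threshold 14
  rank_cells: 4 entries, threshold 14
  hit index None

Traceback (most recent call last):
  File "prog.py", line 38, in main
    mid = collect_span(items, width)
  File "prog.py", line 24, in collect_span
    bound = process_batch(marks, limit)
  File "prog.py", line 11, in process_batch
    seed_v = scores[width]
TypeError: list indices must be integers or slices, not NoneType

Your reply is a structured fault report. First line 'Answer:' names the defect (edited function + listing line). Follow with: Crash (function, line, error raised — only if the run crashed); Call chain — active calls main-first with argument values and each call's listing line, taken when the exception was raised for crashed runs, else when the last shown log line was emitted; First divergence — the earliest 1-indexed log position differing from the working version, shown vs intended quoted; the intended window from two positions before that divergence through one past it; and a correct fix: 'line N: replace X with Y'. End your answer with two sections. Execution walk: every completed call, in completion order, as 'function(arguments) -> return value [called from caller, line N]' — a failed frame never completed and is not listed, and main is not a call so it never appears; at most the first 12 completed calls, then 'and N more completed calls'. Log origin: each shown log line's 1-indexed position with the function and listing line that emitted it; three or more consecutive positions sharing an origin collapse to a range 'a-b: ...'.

Answer: the defect is in main at line 36.
Core observation: Log line 2 is where behavior first shows: 'process_batch: 4 entries, threshold 14' appears instead of 'process_batch: 4 entries, threshold 12'.
Crash: process_batch, line 11, TypeError.
Call chain: main -> collect_span([9, 12, 3, 2], 14) (called at line 38) -> process_batch([9, 12, 3, 2], 14) (called at line 24).
First divergence: position 2 — the shown line 'process_batch: 4 entries, threshold 14' should read 'process_batch: 4 entries, threshold 12'.
Intended log window:
  1: processing a batch of 4
  2: process_batch: 4 entries, threshold 12
  3: rank_cells: 4 entries, threshold 12
Execution walk:
  rank_cells([9, 12, 3, 2], 14) -> None  [called from process_batch, line 9]
Log origin:
  1: emitted by main (line 37)
  2: emitted by process_batch (line 8)
  3: emitted by rank_cells (line 2)
  4: emitted by process_batch (line 10)
A correct fix: line 36: replace `14` with `12`.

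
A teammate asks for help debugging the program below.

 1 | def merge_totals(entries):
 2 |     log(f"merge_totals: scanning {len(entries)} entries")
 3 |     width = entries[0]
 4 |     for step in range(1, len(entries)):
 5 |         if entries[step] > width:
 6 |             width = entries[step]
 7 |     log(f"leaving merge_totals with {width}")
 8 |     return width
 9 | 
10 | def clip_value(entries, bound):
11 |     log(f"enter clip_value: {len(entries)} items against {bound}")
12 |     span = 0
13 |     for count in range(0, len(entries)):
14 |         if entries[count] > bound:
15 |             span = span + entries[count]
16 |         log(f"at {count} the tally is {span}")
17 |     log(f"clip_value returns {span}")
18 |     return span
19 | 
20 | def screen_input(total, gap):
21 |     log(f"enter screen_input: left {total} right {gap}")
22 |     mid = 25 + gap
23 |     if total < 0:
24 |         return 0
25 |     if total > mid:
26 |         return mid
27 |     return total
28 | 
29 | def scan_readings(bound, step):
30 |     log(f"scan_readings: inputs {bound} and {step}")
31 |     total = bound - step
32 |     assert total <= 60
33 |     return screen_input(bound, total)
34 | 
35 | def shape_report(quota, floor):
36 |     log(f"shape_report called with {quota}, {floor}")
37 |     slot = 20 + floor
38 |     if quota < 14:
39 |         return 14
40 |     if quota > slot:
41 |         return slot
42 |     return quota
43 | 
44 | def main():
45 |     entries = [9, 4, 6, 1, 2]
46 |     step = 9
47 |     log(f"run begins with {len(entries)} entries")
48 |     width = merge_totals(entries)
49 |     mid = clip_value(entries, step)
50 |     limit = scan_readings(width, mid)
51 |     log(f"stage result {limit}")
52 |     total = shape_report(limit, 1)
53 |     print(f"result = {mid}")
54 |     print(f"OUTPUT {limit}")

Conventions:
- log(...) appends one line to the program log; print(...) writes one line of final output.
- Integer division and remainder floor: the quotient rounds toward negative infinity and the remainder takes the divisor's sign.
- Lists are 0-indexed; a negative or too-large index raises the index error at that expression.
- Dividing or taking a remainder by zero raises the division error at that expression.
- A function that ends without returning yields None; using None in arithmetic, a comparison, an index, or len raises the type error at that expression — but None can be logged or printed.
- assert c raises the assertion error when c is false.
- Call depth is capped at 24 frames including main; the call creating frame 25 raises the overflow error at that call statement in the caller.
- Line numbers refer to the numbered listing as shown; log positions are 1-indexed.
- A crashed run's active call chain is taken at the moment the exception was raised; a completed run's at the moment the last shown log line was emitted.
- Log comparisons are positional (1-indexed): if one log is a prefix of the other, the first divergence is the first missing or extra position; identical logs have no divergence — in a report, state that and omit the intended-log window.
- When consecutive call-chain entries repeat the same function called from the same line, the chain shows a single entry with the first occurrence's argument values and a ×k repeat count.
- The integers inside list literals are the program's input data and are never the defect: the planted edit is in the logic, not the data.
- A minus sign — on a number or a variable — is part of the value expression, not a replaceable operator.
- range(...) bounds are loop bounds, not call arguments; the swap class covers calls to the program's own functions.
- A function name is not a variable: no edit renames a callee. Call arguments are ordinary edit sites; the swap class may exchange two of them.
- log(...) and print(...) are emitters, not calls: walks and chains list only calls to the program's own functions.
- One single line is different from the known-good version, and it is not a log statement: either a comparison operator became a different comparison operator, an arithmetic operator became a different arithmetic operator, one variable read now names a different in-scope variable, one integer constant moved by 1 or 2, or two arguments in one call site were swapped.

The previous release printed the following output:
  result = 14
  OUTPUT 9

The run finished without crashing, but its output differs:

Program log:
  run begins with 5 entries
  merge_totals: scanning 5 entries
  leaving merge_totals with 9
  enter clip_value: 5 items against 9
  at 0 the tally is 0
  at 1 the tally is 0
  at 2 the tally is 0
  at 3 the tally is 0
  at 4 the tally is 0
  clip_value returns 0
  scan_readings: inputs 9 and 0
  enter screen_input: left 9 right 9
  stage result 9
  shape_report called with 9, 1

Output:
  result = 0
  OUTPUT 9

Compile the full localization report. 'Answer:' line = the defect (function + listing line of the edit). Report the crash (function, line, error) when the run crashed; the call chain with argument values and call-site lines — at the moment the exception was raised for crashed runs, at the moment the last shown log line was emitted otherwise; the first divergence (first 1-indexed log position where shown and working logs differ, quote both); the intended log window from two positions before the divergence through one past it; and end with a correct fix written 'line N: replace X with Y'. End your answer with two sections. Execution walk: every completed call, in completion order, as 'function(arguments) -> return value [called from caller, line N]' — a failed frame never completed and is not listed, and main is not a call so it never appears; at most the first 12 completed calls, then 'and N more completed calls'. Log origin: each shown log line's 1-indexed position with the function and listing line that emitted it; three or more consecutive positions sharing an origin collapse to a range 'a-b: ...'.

Answer: the defect is in main at line 53.
Key observation: No log line changed; the fault shows up purely in the output.
Call chain: main -> shape_report(9, 1) (called at line 52).
First divergence: there is none — every log position agrees.
Execution walk:
  merge_totals([9, 4, 6, 1, 2]) -> 9  [called from main, line 48]
  clip_value([9, 4, 6, 1, 2], 9) -> 0  [called from main, line 49]
  screen_input(9, 9) -> 9  [called from scan_readings, line 33]
  scan_readings(9, 0) -> 9  [called from main, line 50]
  shape_report(9, 1) -> 14  [called from main, line 52]
Log origin:
  1: from main, line 47
  2: from merge_totals, line 2
  3: from merge_totals, line 7
  4: from clip_value, line 11
  5-9: from clip_value, line 16
  10: from clip_value, line 17
  11: from scan_readings, line 30
  12: from screen_input, line 21
  13: from main, line 51
  14: from shape_report, line 36
A correct fix: line 53: replace `mid` with `total`.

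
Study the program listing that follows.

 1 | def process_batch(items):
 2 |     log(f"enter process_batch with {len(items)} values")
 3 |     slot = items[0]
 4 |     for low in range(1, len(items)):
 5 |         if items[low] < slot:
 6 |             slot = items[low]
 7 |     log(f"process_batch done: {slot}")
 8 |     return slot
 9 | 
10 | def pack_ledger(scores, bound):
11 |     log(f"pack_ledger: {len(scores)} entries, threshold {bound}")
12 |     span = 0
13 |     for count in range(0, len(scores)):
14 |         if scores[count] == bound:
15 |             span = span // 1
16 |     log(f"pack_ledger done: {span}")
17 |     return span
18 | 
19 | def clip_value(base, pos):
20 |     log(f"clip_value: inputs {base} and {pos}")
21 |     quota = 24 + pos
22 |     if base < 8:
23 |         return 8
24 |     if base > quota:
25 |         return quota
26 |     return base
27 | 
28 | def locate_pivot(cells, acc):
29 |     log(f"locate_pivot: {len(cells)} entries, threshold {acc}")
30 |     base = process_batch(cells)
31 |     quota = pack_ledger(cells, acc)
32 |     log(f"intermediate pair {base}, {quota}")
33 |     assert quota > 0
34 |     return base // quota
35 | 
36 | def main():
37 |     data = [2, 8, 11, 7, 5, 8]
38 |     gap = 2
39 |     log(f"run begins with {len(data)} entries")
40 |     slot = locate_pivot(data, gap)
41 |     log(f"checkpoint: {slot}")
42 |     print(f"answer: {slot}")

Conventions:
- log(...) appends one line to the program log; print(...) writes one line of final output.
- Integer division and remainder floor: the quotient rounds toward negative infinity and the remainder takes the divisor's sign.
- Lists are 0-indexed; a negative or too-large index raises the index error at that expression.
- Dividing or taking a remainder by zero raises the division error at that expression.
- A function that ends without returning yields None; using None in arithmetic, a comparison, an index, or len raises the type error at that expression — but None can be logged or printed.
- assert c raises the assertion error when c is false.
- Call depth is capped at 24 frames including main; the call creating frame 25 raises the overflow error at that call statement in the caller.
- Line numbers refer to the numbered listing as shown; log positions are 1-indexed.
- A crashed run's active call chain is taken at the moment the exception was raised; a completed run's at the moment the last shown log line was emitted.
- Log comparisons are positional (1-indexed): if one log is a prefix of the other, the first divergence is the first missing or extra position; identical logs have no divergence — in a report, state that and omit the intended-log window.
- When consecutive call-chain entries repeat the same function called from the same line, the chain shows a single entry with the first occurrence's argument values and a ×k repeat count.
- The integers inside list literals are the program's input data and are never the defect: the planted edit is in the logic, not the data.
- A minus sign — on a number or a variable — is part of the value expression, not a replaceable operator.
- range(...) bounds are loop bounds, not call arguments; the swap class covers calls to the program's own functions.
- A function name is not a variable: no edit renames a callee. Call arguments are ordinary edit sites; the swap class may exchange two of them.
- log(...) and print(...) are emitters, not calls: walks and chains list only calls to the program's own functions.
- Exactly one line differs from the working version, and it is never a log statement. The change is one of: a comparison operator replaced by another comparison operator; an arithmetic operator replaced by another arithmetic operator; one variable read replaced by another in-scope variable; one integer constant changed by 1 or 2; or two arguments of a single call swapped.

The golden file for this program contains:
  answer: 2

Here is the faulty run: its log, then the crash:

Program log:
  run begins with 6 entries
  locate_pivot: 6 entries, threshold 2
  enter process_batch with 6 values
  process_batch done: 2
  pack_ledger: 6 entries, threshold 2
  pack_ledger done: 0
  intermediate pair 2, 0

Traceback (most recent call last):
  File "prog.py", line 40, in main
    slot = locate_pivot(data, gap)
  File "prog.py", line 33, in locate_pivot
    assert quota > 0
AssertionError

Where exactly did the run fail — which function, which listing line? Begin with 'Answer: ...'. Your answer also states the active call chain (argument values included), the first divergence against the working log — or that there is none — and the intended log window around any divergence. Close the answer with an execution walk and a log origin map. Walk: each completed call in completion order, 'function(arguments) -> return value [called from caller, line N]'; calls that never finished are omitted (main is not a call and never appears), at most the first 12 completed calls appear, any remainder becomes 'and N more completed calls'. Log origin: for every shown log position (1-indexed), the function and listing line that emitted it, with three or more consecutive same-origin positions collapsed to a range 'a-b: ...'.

Answer: the error was raised in locate_pivot, line 33.
Key fact: The log first diverges at position 6: the faulty run prints 'pack_ledger done: 0' where the working version prints 'pack_ledger done: 1'.
Call chain: main -> locate_pivot([2, 8, 11, 7, 5, 8], 2) (called at line 40).
First divergence: position 6 — the shown line 'pack_ledger done: 0' should read 'pack_ledger done: 1'.
Intended log window:
  4: process_batch done: 2
  5: pack_ledger: 6 entries, threshold 2
  6: pack_ledger done: 1
  7: intermediate pair 2, 1
Execution walk:
  process_batch([2, 8, 11, 7, 5, 8]) -> 2  [called from locate_pivot, line 30]
  pack_ledger([2, 8, 11, 7, 5, 8], 2) -> 0  [called from locate_pivot, line 31]
Log origin:
  1: from main, line 39
  2: from locate_pivot, line 29
  3: from process_batch, line 2
  4: from process_batch, line 7
  5: from pack_ledger, line 11
  6: from pack_ledger, line 16
  7: from locate_pivot, line 32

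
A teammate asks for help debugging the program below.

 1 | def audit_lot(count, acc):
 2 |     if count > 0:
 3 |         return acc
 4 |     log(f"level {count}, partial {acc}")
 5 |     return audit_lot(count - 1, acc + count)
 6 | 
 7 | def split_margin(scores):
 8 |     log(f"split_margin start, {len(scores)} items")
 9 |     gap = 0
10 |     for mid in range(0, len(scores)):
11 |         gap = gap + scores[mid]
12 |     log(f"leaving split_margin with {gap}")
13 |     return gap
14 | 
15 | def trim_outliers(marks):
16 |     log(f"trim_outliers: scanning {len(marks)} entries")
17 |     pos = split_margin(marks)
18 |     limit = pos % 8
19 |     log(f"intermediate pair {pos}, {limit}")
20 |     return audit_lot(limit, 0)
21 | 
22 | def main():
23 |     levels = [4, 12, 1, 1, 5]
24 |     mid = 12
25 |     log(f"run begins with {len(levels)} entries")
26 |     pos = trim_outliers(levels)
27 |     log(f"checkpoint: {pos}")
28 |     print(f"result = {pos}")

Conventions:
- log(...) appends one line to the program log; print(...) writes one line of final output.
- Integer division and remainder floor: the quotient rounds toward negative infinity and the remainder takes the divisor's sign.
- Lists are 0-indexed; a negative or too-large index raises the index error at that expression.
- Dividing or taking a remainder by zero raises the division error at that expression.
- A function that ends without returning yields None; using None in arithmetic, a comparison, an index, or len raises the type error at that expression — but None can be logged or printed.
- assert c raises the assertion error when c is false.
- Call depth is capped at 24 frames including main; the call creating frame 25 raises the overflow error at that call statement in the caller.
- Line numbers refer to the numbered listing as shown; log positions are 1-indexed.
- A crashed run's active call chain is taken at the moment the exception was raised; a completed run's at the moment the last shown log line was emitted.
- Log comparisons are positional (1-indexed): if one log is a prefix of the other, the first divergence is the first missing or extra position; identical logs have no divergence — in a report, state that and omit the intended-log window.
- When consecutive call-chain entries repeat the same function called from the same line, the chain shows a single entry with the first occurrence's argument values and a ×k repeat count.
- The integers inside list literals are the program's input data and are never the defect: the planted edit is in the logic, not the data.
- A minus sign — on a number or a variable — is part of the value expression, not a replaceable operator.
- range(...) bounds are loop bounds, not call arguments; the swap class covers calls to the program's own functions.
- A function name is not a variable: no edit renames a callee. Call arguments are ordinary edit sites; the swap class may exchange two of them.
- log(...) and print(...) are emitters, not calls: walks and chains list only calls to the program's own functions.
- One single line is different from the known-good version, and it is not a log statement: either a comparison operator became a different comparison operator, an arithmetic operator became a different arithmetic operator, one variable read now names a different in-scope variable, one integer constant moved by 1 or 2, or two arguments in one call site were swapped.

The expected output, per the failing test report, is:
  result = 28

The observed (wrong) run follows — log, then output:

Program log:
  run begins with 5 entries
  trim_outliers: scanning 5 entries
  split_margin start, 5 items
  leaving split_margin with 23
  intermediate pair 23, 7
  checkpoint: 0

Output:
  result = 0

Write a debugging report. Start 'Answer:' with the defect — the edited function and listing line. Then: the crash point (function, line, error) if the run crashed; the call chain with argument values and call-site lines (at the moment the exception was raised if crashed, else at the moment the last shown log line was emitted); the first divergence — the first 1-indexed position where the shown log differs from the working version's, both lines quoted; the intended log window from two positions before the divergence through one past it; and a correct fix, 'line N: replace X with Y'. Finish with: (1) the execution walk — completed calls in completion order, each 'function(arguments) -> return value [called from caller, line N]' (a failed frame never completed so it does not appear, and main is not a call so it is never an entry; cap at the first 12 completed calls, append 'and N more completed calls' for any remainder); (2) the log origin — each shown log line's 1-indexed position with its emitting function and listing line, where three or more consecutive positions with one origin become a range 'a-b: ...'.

Answer: the defect is in audit_lot at line 2.
Key observation: Log line 6 is where behavior first shows: 'checkpoint: 0' appears instead of 'level 7, partial 0'.
Call chain: main.
First divergence: at position 6 the run shows 'checkpoint: 0' where the working version logs 'level 7, partial 0'.
Intended log window:
  4: leaving split_margin with 23
  5: intermediate pair 23, 7
  6: level 7, partial 0
  7: level 6, partial 7
Execution walk:
  split_margin([4, 12, 1, 1, 5]) -> 23  [called from trim_outliers, line 17]
  audit_lot(7, 0) -> 0  [called from trim_outliers, line 20]
  trim_outliers([4, 12, 1, 1, 5]) -> 0  [called from main, line 26]
Log line origins:
  1: logged in main at line 25
  2: logged in trim_outliers at line 16
  3: logged in split_margin at line 8
  4: logged in split_margin at line 12
  5: logged in trim_outliers at line 19
  6: logged in main at line 27
A correct fix: line 2: replace `>` with `<=`.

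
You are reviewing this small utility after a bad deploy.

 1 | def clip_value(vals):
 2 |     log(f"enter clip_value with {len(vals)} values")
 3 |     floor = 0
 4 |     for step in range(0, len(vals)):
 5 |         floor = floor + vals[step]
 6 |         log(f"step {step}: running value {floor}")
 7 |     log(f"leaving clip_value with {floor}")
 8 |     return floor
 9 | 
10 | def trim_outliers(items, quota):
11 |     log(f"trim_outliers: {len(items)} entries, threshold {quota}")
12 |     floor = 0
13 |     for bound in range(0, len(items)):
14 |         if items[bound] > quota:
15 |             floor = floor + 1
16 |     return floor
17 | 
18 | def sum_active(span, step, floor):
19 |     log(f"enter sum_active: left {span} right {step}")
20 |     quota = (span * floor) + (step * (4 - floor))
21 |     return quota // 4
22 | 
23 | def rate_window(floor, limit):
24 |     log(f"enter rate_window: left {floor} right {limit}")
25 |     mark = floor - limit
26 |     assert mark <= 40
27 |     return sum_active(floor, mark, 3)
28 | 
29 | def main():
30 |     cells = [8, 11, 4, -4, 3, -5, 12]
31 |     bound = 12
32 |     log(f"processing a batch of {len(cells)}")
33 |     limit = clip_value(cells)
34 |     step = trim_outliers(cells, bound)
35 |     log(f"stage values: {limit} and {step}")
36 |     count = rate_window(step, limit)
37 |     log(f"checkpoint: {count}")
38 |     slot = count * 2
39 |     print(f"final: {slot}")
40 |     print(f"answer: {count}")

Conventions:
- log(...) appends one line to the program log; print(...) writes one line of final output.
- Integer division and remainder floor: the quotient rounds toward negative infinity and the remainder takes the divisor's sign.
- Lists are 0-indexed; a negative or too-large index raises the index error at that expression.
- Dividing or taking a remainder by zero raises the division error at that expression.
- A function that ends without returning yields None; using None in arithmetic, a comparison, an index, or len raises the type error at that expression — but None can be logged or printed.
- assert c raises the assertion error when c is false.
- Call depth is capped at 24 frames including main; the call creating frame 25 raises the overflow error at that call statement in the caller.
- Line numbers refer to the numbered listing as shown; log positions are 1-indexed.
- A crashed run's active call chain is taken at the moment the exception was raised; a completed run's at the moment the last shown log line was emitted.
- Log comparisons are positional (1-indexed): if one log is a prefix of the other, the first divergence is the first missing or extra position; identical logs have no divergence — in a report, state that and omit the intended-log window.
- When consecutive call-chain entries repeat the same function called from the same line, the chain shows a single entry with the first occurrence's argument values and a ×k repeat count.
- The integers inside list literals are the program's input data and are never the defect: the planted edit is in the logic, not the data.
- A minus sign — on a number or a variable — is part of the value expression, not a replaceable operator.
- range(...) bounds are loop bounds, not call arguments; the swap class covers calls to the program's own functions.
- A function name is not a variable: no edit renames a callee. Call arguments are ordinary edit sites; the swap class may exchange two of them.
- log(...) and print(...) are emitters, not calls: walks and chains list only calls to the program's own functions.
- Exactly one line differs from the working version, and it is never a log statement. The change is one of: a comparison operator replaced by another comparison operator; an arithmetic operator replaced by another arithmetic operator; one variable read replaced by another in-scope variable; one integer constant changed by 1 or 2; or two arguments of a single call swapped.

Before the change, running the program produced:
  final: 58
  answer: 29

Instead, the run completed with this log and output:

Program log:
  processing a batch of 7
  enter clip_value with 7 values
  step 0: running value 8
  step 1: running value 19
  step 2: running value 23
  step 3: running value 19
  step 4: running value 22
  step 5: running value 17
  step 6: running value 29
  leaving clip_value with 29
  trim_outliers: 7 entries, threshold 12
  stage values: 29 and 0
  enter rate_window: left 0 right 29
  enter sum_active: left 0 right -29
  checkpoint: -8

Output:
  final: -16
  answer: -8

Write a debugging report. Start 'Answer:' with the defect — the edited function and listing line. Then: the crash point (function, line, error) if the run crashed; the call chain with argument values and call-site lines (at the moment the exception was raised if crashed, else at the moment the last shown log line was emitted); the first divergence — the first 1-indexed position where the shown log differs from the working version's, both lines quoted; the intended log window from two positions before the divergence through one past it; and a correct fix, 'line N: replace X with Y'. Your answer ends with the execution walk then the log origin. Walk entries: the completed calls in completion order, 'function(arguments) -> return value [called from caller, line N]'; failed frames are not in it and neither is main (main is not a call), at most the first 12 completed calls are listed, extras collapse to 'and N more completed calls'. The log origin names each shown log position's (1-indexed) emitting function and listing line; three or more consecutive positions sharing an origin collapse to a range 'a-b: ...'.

Answer: the defect is in main at line 36.
Key fact: The earliest visible damage is log position 13 — 'enter rate_window: left 0 right 29' rather than the intended 'enter rate_window: left 29 right 0'.
Call chain: main.
First divergence: at position 13 the run shows 'enter rate_window: left 0 right 29' where the working version logs 'enter rate_window: left 29 right 0'.
Intended log window:
  11: trim_outliers: 7 entries, threshold 12
  12: stage values: 29 and 0
  13: enter rate_window: left 29 right 0
  14: enter sum_active: left 29 right 29
Execution walk:
  clip_value([8, 11, 4, -4, 3, -5, 12]) -> 29  [called from main, line 33]
  trim_outliers([8, 11, 4, -4, 3, -5, 12], 12) -> 0  [called from main, line 34]
  sum_active(0, -29, 3) -> -8  [called from rate_window, line 27]
  rate_window(0, 29) -> -8  [called from main, line 36]
Origin of each log line:
  1: logged in main at line 32
  2: logged in clip_value at line 2
  3-9: logged in clip_value at line 6
  10: logged in clip_value at line 7
  11: logged in trim_outliers at line 11
  12: logged in main at line 35
  13: logged in rate_window at line 24
  14: logged in sum_active at line 19
  15: logged in main at line 37
A correct fix: line 36: replace `rate_window(step, limit)` with `rate_window(limit, step)`.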